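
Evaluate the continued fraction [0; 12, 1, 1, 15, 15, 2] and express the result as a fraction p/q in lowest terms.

965/12078

a_0 = 0: 0/1
a_1 = 12: 1/12
a_2 = 1: 1/13
a_3 = 1: 2/25
a_4 = 15: 31/388
a_5 = 15: 467/5845
a_6 = 2: 965/12078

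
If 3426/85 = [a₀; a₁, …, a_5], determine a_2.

3426 = 40·85 + 26, so a_0 = 40
85 = 3·26 + 7, so a_1 = 3
26 = 3·7 + 5, so a_2 = 3

3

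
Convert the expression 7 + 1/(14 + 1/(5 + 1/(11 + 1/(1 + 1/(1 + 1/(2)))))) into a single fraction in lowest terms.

Collapse the nested fraction from the inside out:
Start with 2.
1 + 1/(2/1) = 1 + 1/2 = 3/2
1 + 1/(3/2) = 1 + 2/3 = 5/3
11 + 1/(5/3) = 11 + 3/5 = 58/5
5 + 1/(58/5) = 5 + 5/58 = 295/58
14 + 1/(295/58) = 14 + 58/295 = 4188/295
7 + 1/(4188/295) = 7 + 295/4188 = 29611/4188

29611/4188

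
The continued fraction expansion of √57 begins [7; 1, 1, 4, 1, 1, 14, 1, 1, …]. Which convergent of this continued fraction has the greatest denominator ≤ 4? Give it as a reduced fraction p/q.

15/2

List convergents until the denominator exceeds the bound:
a_0 = 7: 7/1  (≤ bound)
a_1 = 1: 8/1  (≤ bound)
a_2 = 1: 15/2  (≤ bound)
a_3 = 4: 68/9  (> 4, stop)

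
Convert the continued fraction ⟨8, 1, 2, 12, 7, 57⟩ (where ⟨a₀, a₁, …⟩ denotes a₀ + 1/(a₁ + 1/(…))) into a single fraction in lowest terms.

129882/14971

Start with 57.
7 + 1/(57/1) = 7 + 1/57 = 400/57
12 + 1/(400/57) = 12 + 57/400 = 4857/400
2 + 1/(4857/400) = 2 + 400/4857 = 10114/4857
1 + 1/(10114/4857) = 1 + 4857/10114 = 14971/10114
8 + 1/(14971/10114) = 8 + 10114/14971 = 129882/14971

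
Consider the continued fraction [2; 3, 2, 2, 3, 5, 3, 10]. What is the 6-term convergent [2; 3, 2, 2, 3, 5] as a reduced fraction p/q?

Starting at the tail and folding back:
Start with 5.
3 + 1/(5/1) = 3 + 1/5 = 16/5
2 + 1/(16/5) = 2 + 5/16 = 37/16
2 + 1/(37/16) = 2 + 16/37 = 90/37
3 + 1/(90/37) = 3 + 37/90 = 307/90
2 + 1/(307/90) = 2 + 90/307 = 704/307

704/307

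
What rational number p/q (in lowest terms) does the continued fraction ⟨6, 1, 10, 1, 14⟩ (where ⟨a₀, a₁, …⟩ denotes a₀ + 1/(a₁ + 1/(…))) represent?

1238/179

Collapse the nested fraction from the inside out:
Start with 14.
1 + 1/(14/1) = 1 + 1/14 = 15/14
10 + 1/(15/14) = 10 + 14/15 = 164/15
1 + 1/(164/15) = 1 + 15/164 = 179/164
6 + 1/(179/164) = 6 + 164/179 = 1238/179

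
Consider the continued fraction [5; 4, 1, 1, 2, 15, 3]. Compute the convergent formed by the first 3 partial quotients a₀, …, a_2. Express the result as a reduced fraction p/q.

26/5

Build up convergents one term at a time:
a_0 = 5: 5/1
a_1 = 4: 21/4
a_2 = 1: 26/5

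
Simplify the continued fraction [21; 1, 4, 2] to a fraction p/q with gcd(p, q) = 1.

240/11

Work from the innermost term outward:
Start with 2.
4 + 1/(2/1) = 4 + 1/2 = 9/2
1 + 1/(9/2) = 1 + 2/9 = 11/9
21 + 1/(11/9) = 21 + 9/11 = 240/11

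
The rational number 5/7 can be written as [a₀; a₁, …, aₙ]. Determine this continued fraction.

[0; 1, 2, 2]

Apply division with remainder until the remainder is 0:
5 ÷ 7 → quotient 0, remainder 5
7 ÷ 5 → quotient 1, remainder 2
5 ÷ 2 → quotient 2, remainder 1
2 ÷ 1 → quotient 2, remainder 0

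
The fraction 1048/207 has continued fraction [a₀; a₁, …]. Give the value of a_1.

15

⌊1048/207⌋ = 5, remainder 13
⌊207/13⌋ = 15, remainder 12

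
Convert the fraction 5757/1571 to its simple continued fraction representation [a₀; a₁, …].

Apply division with remainder until the remainder is 0:
5757 = 3·1571 + 1044, so a_0 = 3
1571 = 1·1044 + 527, so a_1 = 1
1044 = 1·527 + 517, so a_2 = 1
527 = 1·517 + 10, so a_3 = 1
517 = 51·10 + 7, so a_4 = 51
10 = 1·7 + 3, so a_5 = 1
7 = 2·3 + 1, so a_6 = 2
3 = 3·1 + 0, so a_7 = 3

[3; 1, 1, 1, 51, 1, 2, 3]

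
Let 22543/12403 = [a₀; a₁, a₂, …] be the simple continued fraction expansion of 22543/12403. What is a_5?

1

22543 ÷ 12403 → quotient 1, remainder 10140
12403 ÷ 10140 → quotient 1, remainder 2263
10140 ÷ 2263 → quotient 4, remainder 1088
2263 ÷ 1088 → quotient 2, remainder 87
1088 ÷ 87 → quotient 12, remainder 44
87 ÷ 44 → quotient 1, remainder 43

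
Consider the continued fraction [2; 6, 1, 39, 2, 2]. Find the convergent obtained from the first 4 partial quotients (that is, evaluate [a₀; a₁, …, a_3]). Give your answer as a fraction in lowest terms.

598/279

Build up convergents one term at a time:
a_0 = 2: 2/1
a_1 = 6: 13/6
a_2 = 1: 15/7
a_3 = 39: 598/279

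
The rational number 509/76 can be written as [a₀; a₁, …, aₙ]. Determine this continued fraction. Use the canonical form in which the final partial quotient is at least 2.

[6; 1, 2, 3, 3, 2]

509 = 6·76 + 53, so a_0 = 6
76 = 1·53 + 23, so a_1 = 1
53 = 2·23 + 7, so a_2 = 2
23 = 3·7 + 2, so a_3 = 3
7 = 3·2 + 1, so a_4 = 3
2 = 2·1 + 0, so a_5 = 2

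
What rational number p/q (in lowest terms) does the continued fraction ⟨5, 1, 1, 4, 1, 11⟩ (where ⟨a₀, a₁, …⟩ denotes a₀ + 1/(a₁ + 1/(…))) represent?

721/130

Start with 11.
1 + 1/(11/1) = 1 + 1/11 = 12/11
4 + 1/(12/11) = 4 + 11/12 = 59/12
1 + 1/(59/12) = 1 + 12/59 = 71/59
1 + 1/(71/59) = 1 + 59/71 = 130/71
5 + 1/(130/71) = 5 + 71/130 = 721/130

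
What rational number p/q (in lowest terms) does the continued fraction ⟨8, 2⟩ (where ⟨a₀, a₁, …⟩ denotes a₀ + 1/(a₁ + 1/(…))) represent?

a_0 = 8: 8/1
a_1 = 2: 17/2

17/2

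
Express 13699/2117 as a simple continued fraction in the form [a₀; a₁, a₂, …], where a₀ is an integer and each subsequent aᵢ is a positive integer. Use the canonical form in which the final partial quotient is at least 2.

[6; 2, 8, 9, 2, 6]

13699 ÷ 2117 → quotient 6, remainder 997
2117 ÷ 997 → quotient 2, remainder 123
997 ÷ 123 → quotient 8, remainder 13
123 ÷ 13 → quotient 9, remainder 6
13 ÷ 6 → quotient 2, remainder 1
6 ÷ 1 → quotient 6, remainder 0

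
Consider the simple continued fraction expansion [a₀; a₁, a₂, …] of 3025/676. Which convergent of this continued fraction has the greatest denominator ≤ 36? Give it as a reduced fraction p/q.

85/19

a_0 = 4: 4/1  (≤ bound)
a_1 = 2: 9/2  (≤ bound)
a_2 = 9: 85/19  (≤ bound)
a_3 = 2: 179/40  (> 36, stop)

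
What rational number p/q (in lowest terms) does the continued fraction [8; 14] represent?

113/14

a_0 = 8: 8/1
a_1 = 14: 113/14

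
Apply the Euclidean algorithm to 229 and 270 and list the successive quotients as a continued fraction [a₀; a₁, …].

[0; 1, 5, 1, 1, 2, 2, 3]

229 = 0·270 + 229, so a_0 = 0
270 = 1·229 + 41, so a_1 = 1
229 = 5·41 + 24, so a_2 = 5
41 = 1·24 + 17, so a_3 = 1
24 = 1·17 + 7, so a_4 = 1
17 = 2·7 + 3, so a_5 = 2
7 = 2·3 + 1, so a_6 = 2
3 = 3·1 + 0, so a_7 = 3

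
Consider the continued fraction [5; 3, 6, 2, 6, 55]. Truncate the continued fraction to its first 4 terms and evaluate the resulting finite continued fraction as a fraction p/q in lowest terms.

Build up convergents one term at a time:
a_0 = 5: 5/1
a_1 = 3: 16/3
a_2 = 6: 101/19
a_3 = 2: 218/41

218/41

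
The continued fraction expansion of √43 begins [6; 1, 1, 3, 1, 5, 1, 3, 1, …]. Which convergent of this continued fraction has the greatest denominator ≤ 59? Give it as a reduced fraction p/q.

341/52

a_0 = 6: 6/1  (≤ bound)
a_1 = 1: 7/1  (≤ bound)
a_2 = 1: 13/2  (≤ bound)
a_3 = 3: 46/7  (≤ bound)
a_4 = 1: 59/9  (≤ bound)
a_5 = 5: 341/52  (≤ bound)
a_6 = 1: 400/61  (> 59, stop)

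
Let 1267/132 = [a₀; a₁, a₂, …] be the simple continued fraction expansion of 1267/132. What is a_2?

1

Apply division with remainder until the remainder is 0:
1267 ÷ 132 → quotient 9, remainder 79
132 ÷ 79 → quotient 1, remainder 53
79 ÷ 53 → quotient 1, remainder 26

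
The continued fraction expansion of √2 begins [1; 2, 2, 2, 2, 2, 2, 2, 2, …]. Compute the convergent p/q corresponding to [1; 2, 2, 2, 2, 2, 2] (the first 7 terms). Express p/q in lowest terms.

a_0 = 1: 1/1
a_1 = 2: 3/2
a_2 = 2: 7/5
a_3 = 2: 17/12
a_4 = 2: 41/29
a_5 = 2: 99/70
a_6 = 2: 239/169

239/169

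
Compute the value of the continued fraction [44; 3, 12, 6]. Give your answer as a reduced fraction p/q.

9973/225

Start with 6.
12 + 1/(6/1) = 12 + 1/6 = 73/6
3 + 1/(73/6) = 3 + 6/73 = 225/73
44 + 1/(225/73) = 44 + 73/225 = 9973/225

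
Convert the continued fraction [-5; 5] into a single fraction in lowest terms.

-24/5

a_0 = -5: -5/1
a_1 = 5: -24/5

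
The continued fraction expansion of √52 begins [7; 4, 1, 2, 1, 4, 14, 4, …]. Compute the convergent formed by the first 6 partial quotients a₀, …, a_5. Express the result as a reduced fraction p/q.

649/90

a_0 = 7: 7/1
a_1 = 4: 29/4
a_2 = 1: 36/5
a_3 = 2: 101/14
a_4 = 1: 137/19
a_5 = 4: 649/90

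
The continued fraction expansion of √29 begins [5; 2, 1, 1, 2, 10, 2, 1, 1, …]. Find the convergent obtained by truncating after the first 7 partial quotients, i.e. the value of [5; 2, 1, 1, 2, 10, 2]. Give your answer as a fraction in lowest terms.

Use the convergent recurrence hₖ = aₖ·hₖ₋₁ + hₖ₋₂ (and likewise for the denominators kₖ):
a_0 = 5: 5/1
a_1 = 2: 11/2
a_2 = 1: 16/3
a_3 = 1: 27/5
a_4 = 2: 70/13
a_5 = 10: 727/135
a_6 = 2: 1524/283

1524/283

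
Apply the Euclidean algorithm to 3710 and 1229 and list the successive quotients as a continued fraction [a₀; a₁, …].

[3; 53, 2, 3, 3]

3710 ÷ 1229 → quotient 3, remainder 23
1229 ÷ 23 → quotient 53, remainder 10
23 ÷ 10 → quotient 2, remainder 3
10 ÷ 3 → quotient 3, remainder 1
3 ÷ 1 → quotient 3, remainder 0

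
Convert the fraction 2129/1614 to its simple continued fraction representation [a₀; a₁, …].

[1; 3, 7, 2, 6, 2, 2]

2129 ÷ 1614 → quotient 1, remainder 515
1614 ÷ 515 → quotient 3, remainder 69
515 ÷ 69 → quotient 7, remainder 32
69 ÷ 32 → quotient 2, remainder 5
32 ÷ 5 → quotient 6, remainder 2
5 ÷ 2 → quotient 2, remainder 1
2 ÷ 1 → quotient 2, remainder 0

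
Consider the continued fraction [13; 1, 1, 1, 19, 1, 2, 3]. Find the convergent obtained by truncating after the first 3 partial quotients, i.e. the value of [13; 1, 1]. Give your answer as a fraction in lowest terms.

27/2

a_0 = 13: 13/1
a_1 = 1: 14/1
a_2 = 1: 27/2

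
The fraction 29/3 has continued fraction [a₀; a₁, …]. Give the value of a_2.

29 ÷ 3 → quotient 9, remainder 2
3 ÷ 2 → quotient 1, remainder 1
2 ÷ 1 → quotient 2, remainder 0

2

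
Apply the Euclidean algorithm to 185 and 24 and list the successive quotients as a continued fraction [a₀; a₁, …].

[7; 1, 2, 2, 3]

Run the Euclidean algorithm, recording each quotient:
185 = 7·24 + 17, so a_0 = 7
24 = 1·17 + 7, so a_1 = 1
17 = 2·7 + 3, so a_2 = 2
7 = 2·3 + 1, so a_3 = 2
3 = 3·1 + 0, so a_4 = 3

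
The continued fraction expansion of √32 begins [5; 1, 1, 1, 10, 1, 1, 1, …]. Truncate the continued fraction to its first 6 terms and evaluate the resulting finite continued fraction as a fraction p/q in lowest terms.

Build up convergents one term at a time:
a_0 = 5: 5/1
a_1 = 1: 6/1
a_2 = 1: 11/2
a_3 = 1: 17/3
a_4 = 10: 181/32
a_5 = 1: 198/35

198/35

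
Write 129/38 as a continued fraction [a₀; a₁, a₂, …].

129 = 3·38 + 15, so a_0 = 3
38 = 2·15 + 8, so a_1 = 2
15 = 1·8 + 7, so a_2 = 1
8 = 1·7 + 1, so a_3 = 1
7 = 7·1 + 0, so a_4 = 7

[3; 2, 1, 1, 7]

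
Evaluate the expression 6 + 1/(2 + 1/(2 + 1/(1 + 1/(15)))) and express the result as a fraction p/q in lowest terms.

a_0 = 6: 6/1
a_1 = 2: 13/2
a_2 = 2: 32/5
a_3 = 1: 45/7
a_4 = 15: 707/110

707/110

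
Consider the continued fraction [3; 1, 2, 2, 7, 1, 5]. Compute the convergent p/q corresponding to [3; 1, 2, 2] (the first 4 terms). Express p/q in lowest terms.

Compute successive convergents:
a_0 = 3: 3/1
a_1 = 1: 4/1
a_2 = 2: 11/3
a_3 = 2: 26/7

26/7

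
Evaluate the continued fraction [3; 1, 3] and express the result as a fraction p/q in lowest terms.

15/4

Start with 3.
1 + 1/(3/1) = 1 + 1/3 = 4/3
3 + 1/(4/3) = 3 + 3/4 = 15/4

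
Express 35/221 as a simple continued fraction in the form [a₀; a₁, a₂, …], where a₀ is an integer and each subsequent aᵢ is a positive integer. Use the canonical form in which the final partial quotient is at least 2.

[0; 6, 3, 5, 2]

35 ÷ 221 → quotient 0, remainder 35
221 ÷ 35 → quotient 6, remainder 11
35 ÷ 11 → quotient 3, remainder 2
11 ÷ 2 → quotient 5, remainder 1
2 ÷ 1 → quotient 2, remainder 0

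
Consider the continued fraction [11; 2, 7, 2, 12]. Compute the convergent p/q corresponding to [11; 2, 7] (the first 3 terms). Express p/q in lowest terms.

172/15

Start with 7.
2 + 1/(7/1) = 2 + 1/7 = 15/7
11 + 1/(15/7) = 11 + 7/15 = 172/15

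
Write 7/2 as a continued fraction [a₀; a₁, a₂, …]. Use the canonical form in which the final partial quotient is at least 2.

7 = 3·2 + 1, so a_0 = 3
2 = 2·1 + 0, so a_1 = 2

[3; 2]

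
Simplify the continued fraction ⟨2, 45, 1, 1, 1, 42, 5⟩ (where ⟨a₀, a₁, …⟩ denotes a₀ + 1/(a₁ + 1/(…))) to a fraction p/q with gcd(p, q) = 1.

59367/29362

Work from the innermost term outward:
Start with 5.
42 + 1/(5/1) = 42 + 1/5 = 211/5
1 + 1/(211/5) = 1 + 5/211 = 216/211
1 + 1/(216/211) = 1 + 211/216 = 427/216
1 + 1/(427/216) = 1 + 216/427 = 643/427
45 + 1/(643/427) = 45 + 427/643 = 29362/643
2 + 1/(29362/643) = 2 + 643/29362 = 59367/29362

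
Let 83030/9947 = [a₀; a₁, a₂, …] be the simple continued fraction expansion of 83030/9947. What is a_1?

83030 = 8·9947 + 3454, so a_0 = 8
9947 = 2·3454 + 3039, so a_1 = 2

2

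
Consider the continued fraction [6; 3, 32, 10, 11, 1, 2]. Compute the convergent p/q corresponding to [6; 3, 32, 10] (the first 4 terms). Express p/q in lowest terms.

Work from the innermost term outward:
Start with 10.
32 + 1/(10/1) = 32 + 1/10 = 321/10
3 + 1/(321/10) = 3 + 10/321 = 973/321
6 + 1/(973/321) = 6 + 321/973 = 6159/973

6159/973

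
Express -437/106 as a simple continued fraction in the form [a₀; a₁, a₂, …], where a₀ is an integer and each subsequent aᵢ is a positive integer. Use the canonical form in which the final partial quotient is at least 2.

-437 ÷ 106 → quotient -5, remainder 93
106 ÷ 93 → quotient 1, remainder 13
93 ÷ 13 → quotient 7, remainder 2
13 ÷ 2 → quotient 6, remainder 1
2 ÷ 1 → quotient 2, remainder 0

[-5; 1, 7, 6, 2]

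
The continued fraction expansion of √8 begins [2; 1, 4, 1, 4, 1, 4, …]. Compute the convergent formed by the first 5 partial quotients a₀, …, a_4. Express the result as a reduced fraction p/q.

82/29

a_0 = 2: 2/1
a_1 = 1: 3/1
a_2 = 4: 14/5
a_3 = 1: 17/6
a_4 = 4: 82/29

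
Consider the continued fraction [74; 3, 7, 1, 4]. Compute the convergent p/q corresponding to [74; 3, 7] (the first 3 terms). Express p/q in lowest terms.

1635/22

a_0 = 74: 74/1
a_1 = 3: 223/3
a_2 = 7: 1635/22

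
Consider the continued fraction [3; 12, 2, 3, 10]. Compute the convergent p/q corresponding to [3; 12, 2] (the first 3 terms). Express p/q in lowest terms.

Build up convergents one term at a time:
a_0 = 3: 3/1
a_1 = 12: 37/12
a_2 = 2: 77/25

77/25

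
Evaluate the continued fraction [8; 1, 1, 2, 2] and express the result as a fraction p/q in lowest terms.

Start with 2.
2 + 1/(2/1) = 2 + 1/2 = 5/2
1 + 1/(5/2) = 1 + 2/5 = 7/5
1 + 1/(7/5) = 1 + 5/7 = 12/7
8 + 1/(12/7) = 8 + 7/12 = 103/12

103/12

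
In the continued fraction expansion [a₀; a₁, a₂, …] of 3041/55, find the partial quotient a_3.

3

Apply division with remainder until the remainder is 0:
3041 = 55·55 + 16, so a_0 = 55
55 = 3·16 + 7, so a_1 = 3
16 = 2·7 + 2, so a_2 = 2
7 = 3·2 + 1, so a_3 = 3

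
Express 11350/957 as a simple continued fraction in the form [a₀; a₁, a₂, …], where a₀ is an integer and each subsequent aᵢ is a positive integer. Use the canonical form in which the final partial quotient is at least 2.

[11; 1, 6, 7, 19]

Run the Euclidean algorithm, recording each quotient:
11350 = 11·957 + 823, so a_0 = 11
957 = 1·823 + 134, so a_1 = 1
823 = 6·134 + 19, so a_2 = 6
134 = 7·19 + 1, so a_3 = 7
19 = 19·1 + 0, so a_4 = 19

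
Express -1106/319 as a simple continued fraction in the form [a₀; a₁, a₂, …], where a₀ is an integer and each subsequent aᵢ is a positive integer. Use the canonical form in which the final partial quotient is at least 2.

Run the Euclidean algorithm, recording each quotient:
⌊-1106/319⌋ = -4, remainder 170
⌊319/170⌋ = 1, remainder 149
⌊170/149⌋ = 1, remainder 21
⌊149/21⌋ = 7, remainder 2
⌊21/2⌋ = 10, remainder 1
⌊2/1⌋ = 2, remainder 0

[-4; 1, 1, 7, 10, 2]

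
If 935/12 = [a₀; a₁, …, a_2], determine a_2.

11

⌊935/12⌋ = 77, remainder 11
⌊12/11⌋ = 1, remainder 1
⌊11/1⌋ = 11, remainder 0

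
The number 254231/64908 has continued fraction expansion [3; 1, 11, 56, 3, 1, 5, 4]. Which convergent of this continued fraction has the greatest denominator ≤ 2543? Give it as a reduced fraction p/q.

a_0 = 3: 3/1  (≤ bound)
a_1 = 1: 4/1  (≤ bound)
a_2 = 11: 47/12  (≤ bound)
a_3 = 56: 2636/673  (≤ bound)
a_4 = 3: 7955/2031  (≤ bound)
a_5 = 1: 10591/2704  (> 2543, stop)

7955/2031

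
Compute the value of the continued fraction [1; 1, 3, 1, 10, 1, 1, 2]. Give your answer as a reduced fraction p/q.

a_0 = 1: 1/1
a_1 = 1: 2/1
a_2 = 3: 7/4
a_3 = 1: 9/5
a_4 = 10: 97/54
a_5 = 1: 106/59
a_6 = 1: 203/113
a_7 = 2: 512/285

512/285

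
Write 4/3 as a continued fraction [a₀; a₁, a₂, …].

4 = 1·3 + 1, so a_0 = 1
3 = 3·1 + 0, so a_1 = 3

[1; 3]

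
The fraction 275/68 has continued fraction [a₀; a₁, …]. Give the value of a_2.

1

Run the Euclidean algorithm, recording each quotient:
275 ÷ 68 → quotient 4, remainder 3
68 ÷ 3 → quotient 22, remainder 2
3 ÷ 2 → quotient 1, remainder 1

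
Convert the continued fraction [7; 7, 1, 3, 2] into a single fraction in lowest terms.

Start with 2.
3 + 1/(2/1) = 3 + 1/2 = 7/2
1 + 1/(7/2) = 1 + 2/7 = 9/7
7 + 1/(9/7) = 7 + 7/9 = 70/9
7 + 1/(70/9) = 7 + 9/70 = 499/70

499/70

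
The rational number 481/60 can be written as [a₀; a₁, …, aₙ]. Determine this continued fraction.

Repeatedly divide and take the remainder:
481 ÷ 60 → quotient 8, remainder 1
60 ÷ 1 → quotient 60, remainder 0

[8; 60]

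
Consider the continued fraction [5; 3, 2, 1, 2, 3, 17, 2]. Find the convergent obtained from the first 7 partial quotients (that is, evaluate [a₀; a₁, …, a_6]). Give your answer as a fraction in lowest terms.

a_0 = 5: 5/1
a_1 = 3: 16/3
a_2 = 2: 37/7
a_3 = 1: 53/10
a_4 = 2: 143/27
a_5 = 3: 482/91
a_6 = 17: 8337/1574

8337/1574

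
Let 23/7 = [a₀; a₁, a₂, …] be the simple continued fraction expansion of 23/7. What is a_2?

23 ÷ 7 → quotient 3, remainder 2
7 ÷ 2 → quotient 3, remainder 1
2 ÷ 1 → quotient 2, remainder 0

2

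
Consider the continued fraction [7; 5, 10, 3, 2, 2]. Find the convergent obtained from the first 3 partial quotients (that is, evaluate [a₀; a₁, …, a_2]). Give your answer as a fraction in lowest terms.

Compute successive convergents:
a_0 = 7: 7/1
a_1 = 5: 36/5
a_2 = 10: 367/51

367/51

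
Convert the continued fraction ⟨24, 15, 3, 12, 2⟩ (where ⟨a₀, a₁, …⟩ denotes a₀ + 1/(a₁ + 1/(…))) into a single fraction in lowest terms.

28397/1180

Use the convergent recurrence hₖ = aₖ·hₖ₋₁ + hₖ₋₂ (and likewise for the denominators kₖ):
a_0 = 24: 24/1
a_1 = 15: 361/15
a_2 = 3: 1107/46
a_3 = 12: 13645/567
a_4 = 2: 28397/1180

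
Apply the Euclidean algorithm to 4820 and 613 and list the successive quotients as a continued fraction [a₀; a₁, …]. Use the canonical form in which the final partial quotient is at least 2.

Apply division with remainder until the remainder is 0:
⌊4820/613⌋ = 7, remainder 529
⌊613/529⌋ = 1, remainder 84
⌊529/84⌋ = 6, remainder 25
⌊84/25⌋ = 3, remainder 9
⌊25/9⌋ = 2, remainder 7
⌊9/7⌋ = 1, remainder 2
⌊7/2⌋ = 3, remainder 1
⌊2/1⌋ = 2, remainder 0

[7; 1, 6, 3, 2, 1, 3, 2]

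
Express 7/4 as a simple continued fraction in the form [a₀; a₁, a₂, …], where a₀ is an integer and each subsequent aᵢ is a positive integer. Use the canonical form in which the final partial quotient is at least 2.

7 = 1·4 + 3, so a_0 = 1
4 = 1·3 + 1, so a_1 = 1
3 = 3·1 + 0, so a_2 = 3

[1; 1, 3]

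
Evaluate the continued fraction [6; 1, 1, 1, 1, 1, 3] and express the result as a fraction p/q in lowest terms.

Use the convergent recurrence hₖ = aₖ·hₖ₋₁ + hₖ₋₂ (and likewise for the denominators kₖ):
a_0 = 6: 6/1
a_1 = 1: 7/1
a_2 = 1: 13/2
a_3 = 1: 20/3
a_4 = 1: 33/5
a_5 = 1: 53/8
a_6 = 3: 192/29

192/29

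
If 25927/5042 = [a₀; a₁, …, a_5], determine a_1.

Repeatedly divide and take the remainder:
⌊25927/5042⌋ = 5, remainder 717
⌊5042/717⌋ = 7, remainder 23

7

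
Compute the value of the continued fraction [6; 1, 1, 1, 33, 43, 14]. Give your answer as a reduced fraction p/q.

406099/60945

a_0 = 6: 6/1
a_1 = 1: 7/1
a_2 = 1: 13/2
a_3 = 1: 20/3
a_4 = 33: 673/101
a_5 = 43: 28959/4346
a_6 = 14: 406099/60945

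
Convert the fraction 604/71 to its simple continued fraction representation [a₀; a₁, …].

Repeatedly divide and take the remainder:
⌊604/71⌋ = 8, remainder 36
⌊71/36⌋ = 1, remainder 35
⌊36/35⌋ = 1, remainder 1
⌊35/1⌋ = 35, remainder 0

[8; 1, 1, 35]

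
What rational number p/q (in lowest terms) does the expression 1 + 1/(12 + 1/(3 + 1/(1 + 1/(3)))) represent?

199/184

Start with 3.
1 + 1/(3/1) = 1 + 1/3 = 4/3
3 + 1/(4/3) = 3 + 3/4 = 15/4
12 + 1/(15/4) = 12 + 4/15 = 184/15
1 + 1/(184/15) = 1 + 15/184 = 199/184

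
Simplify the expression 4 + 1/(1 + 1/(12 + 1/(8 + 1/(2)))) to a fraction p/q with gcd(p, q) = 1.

Start with 2.
8 + 1/(2/1) = 8 + 1/2 = 17/2
12 + 1/(17/2) = 12 + 2/17 = 206/17
1 + 1/(206/17) = 1 + 17/206 = 223/206
4 + 1/(223/206) = 4 + 206/223 = 1098/223

1098/223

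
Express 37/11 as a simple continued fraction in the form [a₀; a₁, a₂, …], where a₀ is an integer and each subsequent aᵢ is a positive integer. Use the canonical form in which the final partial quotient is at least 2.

Run the Euclidean algorithm, recording each quotient:
37 = 3·11 + 4, so a_0 = 3
11 = 2·4 + 3, so a_1 = 2
4 = 1·3 + 1, so a_2 = 1
3 = 3·1 + 0, so a_3 = 3

[3; 2, 1, 3]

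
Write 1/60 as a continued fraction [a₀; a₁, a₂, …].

[0; 60]

Apply division with remainder until the remainder is 0:
1 ÷ 60 → quotient 0, remainder 1
60 ÷ 1 → quotient 60, remainder 0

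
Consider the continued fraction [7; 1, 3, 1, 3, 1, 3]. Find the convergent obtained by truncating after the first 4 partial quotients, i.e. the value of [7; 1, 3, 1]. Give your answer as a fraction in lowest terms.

39/5

a_0 = 7: 7/1
a_1 = 1: 8/1
a_2 = 3: 31/4
a_3 = 1: 39/5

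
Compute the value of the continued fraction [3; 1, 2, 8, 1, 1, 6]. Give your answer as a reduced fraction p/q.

1273/346

a_0 = 3: 3/1
a_1 = 1: 4/1
a_2 = 2: 11/3
a_3 = 8: 92/25
a_4 = 1: 103/28
a_5 = 1: 195/53
a_6 = 6: 1273/346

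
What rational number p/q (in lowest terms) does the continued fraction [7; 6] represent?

43/6

Compute successive convergents:
a_0 = 7: 7/1
a_1 = 6: 43/6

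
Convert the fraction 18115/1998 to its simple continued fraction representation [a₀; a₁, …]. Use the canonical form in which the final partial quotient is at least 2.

[9; 15, 44, 3]

18115 = 9·1998 + 133, so a_0 = 9
1998 = 15·133 + 3, so a_1 = 15
133 = 44·3 + 1, so a_2 = 44
3 = 3·1 + 0, so a_3 = 3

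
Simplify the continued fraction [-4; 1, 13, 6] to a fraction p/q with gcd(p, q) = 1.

-261/85

a_0 = -4: -4/1
a_1 = 1: -3/1
a_2 = 13: -43/14
a_3 = 6: -261/85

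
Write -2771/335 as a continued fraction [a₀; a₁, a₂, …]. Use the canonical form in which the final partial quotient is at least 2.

-2771 ÷ 335 → quotient -9, remainder 244
335 ÷ 244 → quotient 1, remainder 91
244 ÷ 91 → quotient 2, remainder 62
91 ÷ 62 → quotient 1, remainder 29
62 ÷ 29 → quotient 2, remainder 4
29 ÷ 4 → quotient 7, remainder 1
4 ÷ 1 → quotient 4, remainder 0

[-9; 1, 2, 1, 2, 7, 4]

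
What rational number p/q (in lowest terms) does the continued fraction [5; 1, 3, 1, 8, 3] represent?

Start with 3.
8 + 1/(3/1) = 8 + 1/3 = 25/3
1 + 1/(25/3) = 1 + 3/25 = 28/25
3 + 1/(28/25) = 3 + 25/28 = 109/28
1 + 1/(109/28) = 1 + 28/109 = 137/109
5 + 1/(137/109) = 5 + 109/137 = 794/137

794/137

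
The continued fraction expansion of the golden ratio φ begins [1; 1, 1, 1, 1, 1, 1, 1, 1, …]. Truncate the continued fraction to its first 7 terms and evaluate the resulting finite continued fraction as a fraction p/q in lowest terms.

21/13

a_0 = 1: 1/1
a_1 = 1: 2/1
a_2 = 1: 3/2
a_3 = 1: 5/3
a_4 = 1: 8/5
a_5 = 1: 13/8
a_6 = 1: 21/13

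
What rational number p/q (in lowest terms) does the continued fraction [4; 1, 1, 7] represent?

a_0 = 4: 4/1
a_1 = 1: 5/1
a_2 = 1: 9/2
a_3 = 7: 68/15

68/15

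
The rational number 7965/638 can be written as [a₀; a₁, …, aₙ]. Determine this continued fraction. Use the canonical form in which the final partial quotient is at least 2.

Repeatedly divide and take the remainder:
7965 = 12·638 + 309, so a_0 = 12
638 = 2·309 + 20, so a_1 = 2
309 = 15·20 + 9, so a_2 = 15
20 = 2·9 + 2, so a_3 = 2
9 = 4·2 + 1, so a_4 = 4
2 = 2·1 + 0, so a_5 = 2

[12; 2, 15, 2, 4, 2]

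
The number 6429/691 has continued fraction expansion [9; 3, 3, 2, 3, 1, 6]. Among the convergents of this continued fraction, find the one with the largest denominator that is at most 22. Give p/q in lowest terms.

93/10

a_0 = 9: 9/1  (≤ bound)
a_1 = 3: 28/3  (≤ bound)
a_2 = 3: 93/10  (≤ bound)
a_3 = 2: 214/23  (> 22, stop)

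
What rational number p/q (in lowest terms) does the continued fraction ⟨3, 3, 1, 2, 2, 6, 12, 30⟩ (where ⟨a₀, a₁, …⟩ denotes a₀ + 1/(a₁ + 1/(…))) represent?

199656/61067

Start with 30.
12 + 1/(30/1) = 12 + 1/30 = 361/30
6 + 1/(361/30) = 6 + 30/361 = 2196/361
2 + 1/(2196/361) = 2 + 361/2196 = 4753/2196
2 + 1/(4753/2196) = 2 + 2196/4753 = 11702/4753
1 + 1/(11702/4753) = 1 + 4753/11702 = 16455/11702
3 + 1/(16455/11702) = 3 + 11702/16455 = 61067/16455
3 + 1/(61067/16455) = 3 + 16455/61067 = 199656/61067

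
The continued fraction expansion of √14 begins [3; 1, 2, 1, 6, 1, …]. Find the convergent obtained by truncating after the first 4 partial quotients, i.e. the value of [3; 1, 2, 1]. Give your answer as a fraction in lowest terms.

15/4

Work from the innermost term outward:
Start with 1.
2 + 1/(1/1) = 2 + 1/1 = 3/1
1 + 1/(3/1) = 1 + 1/3 = 4/3
3 + 1/(4/3) = 3 + 3/4 = 15/4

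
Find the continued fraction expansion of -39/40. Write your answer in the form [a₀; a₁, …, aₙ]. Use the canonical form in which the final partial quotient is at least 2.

[-1; 40]

-39 = -1·40 + 1, so a_0 = -1
40 = 40·1 + 0, so a_1 = 40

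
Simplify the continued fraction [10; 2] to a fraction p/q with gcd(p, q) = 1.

21/2

a_0 = 10: 10/1
a_1 = 2: 21/2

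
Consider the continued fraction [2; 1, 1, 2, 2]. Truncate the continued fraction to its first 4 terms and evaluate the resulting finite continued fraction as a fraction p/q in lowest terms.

13/5

Start with 2.
1 + 1/(2/1) = 1 + 1/2 = 3/2
1 + 1/(3/2) = 1 + 2/3 = 5/3
2 + 1/(5/3) = 2 + 3/5 = 13/5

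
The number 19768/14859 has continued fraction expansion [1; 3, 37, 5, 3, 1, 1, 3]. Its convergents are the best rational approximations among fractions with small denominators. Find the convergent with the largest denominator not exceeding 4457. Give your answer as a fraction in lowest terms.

List convergents until the denominator exceeds the bound:
a_0 = 1: 1/1  (≤ bound)
a_1 = 3: 4/3  (≤ bound)
a_2 = 37: 149/112  (≤ bound)
a_3 = 5: 749/563  (≤ bound)
a_4 = 3: 2396/1801  (≤ bound)
a_5 = 1: 3145/2364  (≤ bound)
a_6 = 1: 5541/4165  (≤ bound)
a_7 = 3: 19768/14859  (> 4457, stop)

5541/4165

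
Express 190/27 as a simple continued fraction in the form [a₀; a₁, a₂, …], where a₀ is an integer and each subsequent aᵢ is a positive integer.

[7; 27]

⌊190/27⌋ = 7, remainder 1
⌊27/1⌋ = 27, remainder 0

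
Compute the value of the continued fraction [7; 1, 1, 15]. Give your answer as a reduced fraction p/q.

Start with 15.
1 + 1/(15/1) = 1 + 1/15 = 16/15
1 + 1/(16/15) = 1 + 15/16 = 31/16
7 + 1/(31/16) = 7 + 16/31 = 233/31

233/31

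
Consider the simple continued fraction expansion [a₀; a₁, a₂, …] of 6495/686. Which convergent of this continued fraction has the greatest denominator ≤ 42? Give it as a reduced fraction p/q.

a_0 = 9: 9/1  (≤ bound)
a_1 = 2: 19/2  (≤ bound)
a_2 = 7: 142/15  (≤ bound)
a_3 = 3: 445/47  (> 42, stop)

142/15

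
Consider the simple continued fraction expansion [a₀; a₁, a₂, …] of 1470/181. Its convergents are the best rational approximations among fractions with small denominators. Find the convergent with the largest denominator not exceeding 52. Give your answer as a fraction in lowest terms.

List convergents until the denominator exceeds the bound:
a_0 = 8: 8/1  (≤ bound)
a_1 = 8: 65/8  (≤ bound)
a_2 = 4: 268/33  (≤ bound)
a_3 = 2: 601/74  (> 52, stop)

268/33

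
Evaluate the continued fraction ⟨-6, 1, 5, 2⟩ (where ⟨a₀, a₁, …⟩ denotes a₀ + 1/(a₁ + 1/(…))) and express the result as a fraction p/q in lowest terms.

-67/13

Start with 2.
5 + 1/(2/1) = 5 + 1/2 = 11/2
1 + 1/(11/2) = 1 + 2/11 = 13/11
-6 + 1/(13/11) = -6 + 11/13 = -67/13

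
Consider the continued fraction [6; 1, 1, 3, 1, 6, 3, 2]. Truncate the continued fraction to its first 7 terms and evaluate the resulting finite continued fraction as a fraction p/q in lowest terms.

1259/192

a_0 = 6: 6/1
a_1 = 1: 7/1
a_2 = 1: 13/2
a_3 = 3: 46/7
a_4 = 1: 59/9
a_5 = 6: 400/61
a_6 = 3: 1259/192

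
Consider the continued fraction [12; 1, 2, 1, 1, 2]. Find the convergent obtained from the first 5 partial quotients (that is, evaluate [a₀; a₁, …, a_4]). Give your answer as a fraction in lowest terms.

a_0 = 12: 12/1
a_1 = 1: 13/1
a_2 = 2: 38/3
a_3 = 1: 51/4
a_4 = 1: 89/7

89/7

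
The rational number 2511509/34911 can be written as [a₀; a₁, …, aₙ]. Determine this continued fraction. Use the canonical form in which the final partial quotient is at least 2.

⌊2511509/34911⌋ = 71, remainder 32828
⌊34911/32828⌋ = 1, remainder 2083
⌊32828/2083⌋ = 15, remainder 1583
⌊2083/1583⌋ = 1, remainder 500
⌊1583/500⌋ = 3, remainder 83
⌊500/83⌋ = 6, remainder 2
⌊83/2⌋ = 41, remainder 1
⌊2/1⌋ = 2, remainder 0

[71; 1, 15, 1, 3, 6, 41, 2]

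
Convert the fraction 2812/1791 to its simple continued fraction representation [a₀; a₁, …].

[1; 1, 1, 3, 14, 1, 3, 4]

Apply division with remainder until the remainder is 0:
2812 = 1·1791 + 1021, so a_0 = 1
1791 = 1·1021 + 770, so a_1 = 1
1021 = 1·770 + 251, so a_2 = 1
770 = 3·251 + 17, so a_3 = 3
251 = 14·17 + 13, so a_4 = 14
17 = 1·13 + 4, so a_5 = 1
13 = 3·4 + 1, so a_6 = 3
4 = 4·1 + 0, so a_7 = 4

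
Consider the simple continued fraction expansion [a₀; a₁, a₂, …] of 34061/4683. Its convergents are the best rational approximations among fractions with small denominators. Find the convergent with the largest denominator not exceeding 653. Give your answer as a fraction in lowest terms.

1091/150

List convergents until the denominator exceeds the bound:
a_0 = 7: 7/1  (≤ bound)
a_1 = 3: 22/3  (≤ bound)
a_2 = 1: 29/4  (≤ bound)
a_3 = 1: 51/7  (≤ bound)
a_4 = 1: 80/11  (≤ bound)
a_5 = 13: 1091/150  (≤ bound)
a_6 = 10: 10990/1511  (> 653, stop)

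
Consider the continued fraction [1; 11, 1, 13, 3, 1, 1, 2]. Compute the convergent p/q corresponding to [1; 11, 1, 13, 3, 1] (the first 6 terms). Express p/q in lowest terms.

737/680

Start with 1.
3 + 1/(1/1) = 3 + 1/1 = 4/1
13 + 1/(4/1) = 13 + 1/4 = 53/4
1 + 1/(53/4) = 1 + 4/53 = 57/53
11 + 1/(57/53) = 11 + 53/57 = 680/57
1 + 1/(680/57) = 1 + 57/680 = 737/680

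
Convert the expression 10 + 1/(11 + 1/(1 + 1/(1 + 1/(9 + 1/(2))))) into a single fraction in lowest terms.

Use the convergent recurrence hₖ = aₖ·hₖ₋₁ + hₖ₋₂ (and likewise for the denominators kₖ):
a_0 = 10: 10/1
a_1 = 11: 111/11
a_2 = 1: 121/12
a_3 = 1: 232/23
a_4 = 9: 2209/219
a_5 = 2: 4650/461

4650/461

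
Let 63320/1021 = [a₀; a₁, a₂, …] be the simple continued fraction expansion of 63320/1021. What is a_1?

56

⌊63320/1021⌋ = 62, remainder 18
⌊1021/18⌋ = 56, remainder 13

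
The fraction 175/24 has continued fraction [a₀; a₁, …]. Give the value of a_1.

3

⌊175/24⌋ = 7, remainder 7
⌊24/7⌋ = 3, remainder 3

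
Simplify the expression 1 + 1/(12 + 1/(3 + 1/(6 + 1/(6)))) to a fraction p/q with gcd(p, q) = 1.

1558/1441

a_0 = 1: 1/1
a_1 = 12: 13/12
a_2 = 3: 40/37
a_3 = 6: 253/234
a_4 = 6: 1558/1441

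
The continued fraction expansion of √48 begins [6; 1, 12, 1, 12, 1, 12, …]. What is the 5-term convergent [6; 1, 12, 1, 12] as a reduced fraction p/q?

Start with 12.
1 + 1/(12/1) = 1 + 1/12 = 13/12
12 + 1/(13/12) = 12 + 12/13 = 168/13
1 + 1/(168/13) = 1 + 13/168 = 181/168
6 + 1/(181/168) = 6 + 168/181 = 1254/181

1254/181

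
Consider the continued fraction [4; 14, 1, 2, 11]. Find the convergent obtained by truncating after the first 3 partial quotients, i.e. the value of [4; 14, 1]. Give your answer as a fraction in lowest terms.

61/15

Start with 1.
14 + 1/(1/1) = 14 + 1/1 = 15/1
4 + 1/(15/1) = 4 + 1/15 = 61/15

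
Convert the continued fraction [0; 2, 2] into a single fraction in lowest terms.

a_0 = 0: 0/1
a_1 = 2: 1/2
a_2 = 2: 2/5

2/5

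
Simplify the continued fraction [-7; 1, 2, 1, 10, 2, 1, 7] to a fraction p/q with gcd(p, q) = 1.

-6387/1021

a_0 = -7: -7/1
a_1 = 1: -6/1
a_2 = 2: -19/3
a_3 = 1: -25/4
a_4 = 10: -269/43
a_5 = 2: -563/90
a_6 = 1: -832/133
a_7 = 7: -6387/1021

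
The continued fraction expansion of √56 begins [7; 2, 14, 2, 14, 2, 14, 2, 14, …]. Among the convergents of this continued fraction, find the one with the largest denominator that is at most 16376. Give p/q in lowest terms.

13455/1798

a_0 = 7: 7/1  (≤ bound)
a_1 = 2: 15/2  (≤ bound)
a_2 = 14: 217/29  (≤ bound)
a_3 = 2: 449/60  (≤ bound)
a_4 = 14: 6503/869  (≤ bound)
a_5 = 2: 13455/1798  (≤ bound)
a_6 = 14: 194873/26041  (> 16376, stop)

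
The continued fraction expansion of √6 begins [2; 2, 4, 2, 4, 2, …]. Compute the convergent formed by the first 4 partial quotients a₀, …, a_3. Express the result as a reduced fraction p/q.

Start with 2.
4 + 1/(2/1) = 4 + 1/2 = 9/2
2 + 1/(9/2) = 2 + 2/9 = 20/9
2 + 1/(20/9) = 2 + 9/20 = 49/20

49/20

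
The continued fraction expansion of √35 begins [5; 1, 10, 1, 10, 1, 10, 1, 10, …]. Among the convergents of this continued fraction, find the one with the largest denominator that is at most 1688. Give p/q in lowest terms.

9235/1561

List convergents until the denominator exceeds the bound:
a_0 = 5: 5/1  (≤ bound)
a_1 = 1: 6/1  (≤ bound)
a_2 = 10: 65/11  (≤ bound)
a_3 = 1: 71/12  (≤ bound)
a_4 = 10: 775/131  (≤ bound)
a_5 = 1: 846/143  (≤ bound)
a_6 = 10: 9235/1561  (≤ bound)
a_7 = 1: 10081/1704  (> 1688, stop)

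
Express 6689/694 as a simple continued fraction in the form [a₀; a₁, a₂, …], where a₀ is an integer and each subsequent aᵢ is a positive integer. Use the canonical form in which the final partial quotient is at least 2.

Apply division with remainder until the remainder is 0:
6689 = 9·694 + 443, so a_0 = 9
694 = 1·443 + 251, so a_1 = 1
443 = 1·251 + 192, so a_2 = 1
251 = 1·192 + 59, so a_3 = 1
192 = 3·59 + 15, so a_4 = 3
59 = 3·15 + 14, so a_5 = 3
15 = 1·14 + 1, so a_6 = 1
14 = 14·1 + 0, so a_7 = 14

[9; 1, 1, 1, 3, 3, 1, 14]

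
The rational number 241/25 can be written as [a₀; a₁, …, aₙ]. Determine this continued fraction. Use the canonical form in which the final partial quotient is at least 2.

[9; 1, 1, 1, 3, 2]

⌊241/25⌋ = 9, remainder 16
⌊25/16⌋ = 1, remainder 9
⌊16/9⌋ = 1, remainder 7
⌊9/7⌋ = 1, remainder 2
⌊7/2⌋ = 3, remainder 1
⌊2/1⌋ = 2, remainder 0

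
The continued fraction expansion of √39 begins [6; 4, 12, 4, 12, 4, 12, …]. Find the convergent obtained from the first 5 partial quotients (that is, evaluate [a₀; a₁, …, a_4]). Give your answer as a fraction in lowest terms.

Start with 12.
4 + 1/(12/1) = 4 + 1/12 = 49/12
12 + 1/(49/12) = 12 + 12/49 = 600/49
4 + 1/(600/49) = 4 + 49/600 = 2449/600
6 + 1/(2449/600) = 6 + 600/2449 = 15294/2449

15294/2449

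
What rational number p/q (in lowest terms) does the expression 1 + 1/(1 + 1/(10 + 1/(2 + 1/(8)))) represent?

373/195

a_0 = 1: 1/1
a_1 = 1: 2/1
a_2 = 10: 21/11
a_3 = 2: 44/23
a_4 = 8: 373/195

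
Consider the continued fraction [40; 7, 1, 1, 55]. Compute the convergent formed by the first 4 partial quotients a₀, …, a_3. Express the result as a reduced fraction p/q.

Use the convergent recurrence hₖ = aₖ·hₖ₋₁ + hₖ₋₂ (and likewise for the denominators kₖ):
a_0 = 40: 40/1
a_1 = 7: 281/7
a_2 = 1: 321/8
a_3 = 1: 602/15

602/15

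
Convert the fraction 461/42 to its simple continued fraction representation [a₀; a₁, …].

[10; 1, 41]

461 = 10·42 + 41, so a_0 = 10
42 = 1·41 + 1, so a_1 = 1
41 = 41·1 + 0, so a_2 = 41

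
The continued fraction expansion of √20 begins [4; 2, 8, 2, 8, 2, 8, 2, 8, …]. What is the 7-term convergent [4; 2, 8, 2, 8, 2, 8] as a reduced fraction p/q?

24476/5473

Compute successive convergents:
a_0 = 4: 4/1
a_1 = 2: 9/2
a_2 = 8: 76/17
a_3 = 2: 161/36
a_4 = 8: 1364/305
a_5 = 2: 2889/646
a_6 = 8: 24476/5473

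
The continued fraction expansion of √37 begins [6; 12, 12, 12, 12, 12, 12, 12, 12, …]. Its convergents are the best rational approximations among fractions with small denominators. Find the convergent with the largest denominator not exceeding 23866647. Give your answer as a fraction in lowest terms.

a_0 = 6: 6/1  (≤ bound)
a_1 = 12: 73/12  (≤ bound)
a_2 = 12: 882/145  (≤ bound)
a_3 = 12: 10657/1752  (≤ bound)
a_4 = 12: 128766/21169  (≤ bound)
a_5 = 12: 1555849/255780  (≤ bound)
a_6 = 12: 18798954/3090529  (≤ bound)
a_7 = 12: 227143297/37342128  (> 23866647, stop)

18798954/3090529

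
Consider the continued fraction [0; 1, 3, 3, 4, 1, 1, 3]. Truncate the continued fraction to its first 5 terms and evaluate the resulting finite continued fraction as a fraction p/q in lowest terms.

43/56

Compute successive convergents:
a_0 = 0: 0/1
a_1 = 1: 1/1
a_2 = 3: 3/4
a_3 = 3: 10/13
a_4 = 4: 43/56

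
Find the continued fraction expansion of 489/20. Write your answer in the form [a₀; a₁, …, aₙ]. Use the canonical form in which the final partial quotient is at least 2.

489 = 24·20 + 9, so a_0 = 24
20 = 2·9 + 2, so a_1 = 2
9 = 4·2 + 1, so a_2 = 4
2 = 2·1 + 0, so a_3 = 2

[24; 2, 4, 2]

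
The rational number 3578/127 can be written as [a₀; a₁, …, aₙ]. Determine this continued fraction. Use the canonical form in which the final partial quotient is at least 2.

3578 = 28·127 + 22, so a_0 = 28
127 = 5·22 + 17, so a_1 = 5
22 = 1·17 + 5, so a_2 = 1
17 = 3·5 + 2, so a_3 = 3
5 = 2·2 + 1, so a_4 = 2
2 = 2·1 + 0, so a_5 = 2

[28; 5, 1, 3, 2, 2]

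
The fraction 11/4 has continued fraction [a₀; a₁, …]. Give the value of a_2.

⌊11/4⌋ = 2, remainder 3
⌊4/3⌋ = 1, remainder 1
⌊3/1⌋ = 3, remainder 0

3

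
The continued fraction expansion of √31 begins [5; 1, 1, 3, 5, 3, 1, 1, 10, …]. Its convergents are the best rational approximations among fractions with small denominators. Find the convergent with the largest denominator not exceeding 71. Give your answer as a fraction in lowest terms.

a_0 = 5: 5/1  (≤ bound)
a_1 = 1: 6/1  (≤ bound)
a_2 = 1: 11/2  (≤ bound)
a_3 = 3: 39/7  (≤ bound)
a_4 = 5: 206/37  (≤ bound)
a_5 = 3: 657/118  (> 71, stop)

206/37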